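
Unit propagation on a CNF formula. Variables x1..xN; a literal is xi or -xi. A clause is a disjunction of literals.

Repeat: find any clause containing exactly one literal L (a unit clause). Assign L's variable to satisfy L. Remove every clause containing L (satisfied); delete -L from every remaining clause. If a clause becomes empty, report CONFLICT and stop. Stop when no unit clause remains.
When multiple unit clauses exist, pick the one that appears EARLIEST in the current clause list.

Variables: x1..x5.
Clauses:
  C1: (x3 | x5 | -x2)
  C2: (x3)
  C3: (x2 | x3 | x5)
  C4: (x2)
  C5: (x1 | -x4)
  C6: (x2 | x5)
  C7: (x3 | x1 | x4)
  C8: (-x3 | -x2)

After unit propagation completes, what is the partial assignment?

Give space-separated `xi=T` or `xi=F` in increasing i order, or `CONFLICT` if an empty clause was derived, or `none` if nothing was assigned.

Answer: CONFLICT

Derivation:
unit clause [3] forces x3=T; simplify:
  drop -3 from [-3, -2] -> [-2]
  satisfied 4 clause(s); 4 remain; assigned so far: [3]
unit clause [2] forces x2=T; simplify:
  drop -2 from [-2] -> [] (empty!)
  satisfied 2 clause(s); 2 remain; assigned so far: [2, 3]
CONFLICT (empty clause)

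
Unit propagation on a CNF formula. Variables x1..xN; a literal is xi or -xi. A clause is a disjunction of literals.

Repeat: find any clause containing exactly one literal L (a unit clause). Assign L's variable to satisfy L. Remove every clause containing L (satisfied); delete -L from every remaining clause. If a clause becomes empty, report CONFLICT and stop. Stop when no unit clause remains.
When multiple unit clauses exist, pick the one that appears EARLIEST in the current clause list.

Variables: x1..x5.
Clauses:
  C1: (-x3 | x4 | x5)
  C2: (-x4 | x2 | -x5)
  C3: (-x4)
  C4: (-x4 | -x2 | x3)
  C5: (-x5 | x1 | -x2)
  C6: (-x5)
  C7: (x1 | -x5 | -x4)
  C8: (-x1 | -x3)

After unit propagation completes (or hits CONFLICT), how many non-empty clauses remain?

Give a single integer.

Answer: 0

Derivation:
unit clause [-4] forces x4=F; simplify:
  drop 4 from [-3, 4, 5] -> [-3, 5]
  satisfied 4 clause(s); 4 remain; assigned so far: [4]
unit clause [-5] forces x5=F; simplify:
  drop 5 from [-3, 5] -> [-3]
  satisfied 2 clause(s); 2 remain; assigned so far: [4, 5]
unit clause [-3] forces x3=F; simplify:
  satisfied 2 clause(s); 0 remain; assigned so far: [3, 4, 5]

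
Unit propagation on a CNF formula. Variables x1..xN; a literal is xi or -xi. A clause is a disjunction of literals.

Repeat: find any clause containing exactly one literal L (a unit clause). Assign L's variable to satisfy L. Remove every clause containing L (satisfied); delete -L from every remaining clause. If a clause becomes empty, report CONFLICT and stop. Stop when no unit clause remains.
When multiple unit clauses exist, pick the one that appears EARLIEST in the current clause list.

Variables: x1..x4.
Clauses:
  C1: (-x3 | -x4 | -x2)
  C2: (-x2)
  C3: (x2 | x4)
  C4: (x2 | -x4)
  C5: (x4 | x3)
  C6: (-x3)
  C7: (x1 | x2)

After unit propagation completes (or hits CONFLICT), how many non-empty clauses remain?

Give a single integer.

Answer: 2

Derivation:
unit clause [-2] forces x2=F; simplify:
  drop 2 from [2, 4] -> [4]
  drop 2 from [2, -4] -> [-4]
  drop 2 from [1, 2] -> [1]
  satisfied 2 clause(s); 5 remain; assigned so far: [2]
unit clause [4] forces x4=T; simplify:
  drop -4 from [-4] -> [] (empty!)
  satisfied 2 clause(s); 3 remain; assigned so far: [2, 4]
CONFLICT (empty clause)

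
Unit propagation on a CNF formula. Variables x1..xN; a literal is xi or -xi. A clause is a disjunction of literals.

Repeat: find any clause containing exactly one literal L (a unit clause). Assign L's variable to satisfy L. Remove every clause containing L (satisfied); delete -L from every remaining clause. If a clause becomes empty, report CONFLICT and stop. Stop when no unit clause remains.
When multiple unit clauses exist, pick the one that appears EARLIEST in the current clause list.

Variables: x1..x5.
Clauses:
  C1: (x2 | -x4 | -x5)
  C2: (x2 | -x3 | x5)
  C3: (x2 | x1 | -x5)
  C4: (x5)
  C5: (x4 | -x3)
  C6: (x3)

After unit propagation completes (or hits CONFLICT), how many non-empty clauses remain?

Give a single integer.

Answer: 0

Derivation:
unit clause [5] forces x5=T; simplify:
  drop -5 from [2, -4, -5] -> [2, -4]
  drop -5 from [2, 1, -5] -> [2, 1]
  satisfied 2 clause(s); 4 remain; assigned so far: [5]
unit clause [3] forces x3=T; simplify:
  drop -3 from [4, -3] -> [4]
  satisfied 1 clause(s); 3 remain; assigned so far: [3, 5]
unit clause [4] forces x4=T; simplify:
  drop -4 from [2, -4] -> [2]
  satisfied 1 clause(s); 2 remain; assigned so far: [3, 4, 5]
unit clause [2] forces x2=T; simplify:
  satisfied 2 clause(s); 0 remain; assigned so far: [2, 3, 4, 5]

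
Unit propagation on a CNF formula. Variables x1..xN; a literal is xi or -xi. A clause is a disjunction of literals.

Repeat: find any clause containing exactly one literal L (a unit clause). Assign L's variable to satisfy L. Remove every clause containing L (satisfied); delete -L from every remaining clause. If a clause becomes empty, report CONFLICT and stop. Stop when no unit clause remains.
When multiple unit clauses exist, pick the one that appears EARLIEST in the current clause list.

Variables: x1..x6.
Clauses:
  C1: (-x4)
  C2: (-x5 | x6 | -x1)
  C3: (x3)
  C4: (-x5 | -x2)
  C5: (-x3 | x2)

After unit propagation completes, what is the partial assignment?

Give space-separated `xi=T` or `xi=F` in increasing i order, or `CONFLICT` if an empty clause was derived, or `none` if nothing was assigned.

unit clause [-4] forces x4=F; simplify:
  satisfied 1 clause(s); 4 remain; assigned so far: [4]
unit clause [3] forces x3=T; simplify:
  drop -3 from [-3, 2] -> [2]
  satisfied 1 clause(s); 3 remain; assigned so far: [3, 4]
unit clause [2] forces x2=T; simplify:
  drop -2 from [-5, -2] -> [-5]
  satisfied 1 clause(s); 2 remain; assigned so far: [2, 3, 4]
unit clause [-5] forces x5=F; simplify:
  satisfied 2 clause(s); 0 remain; assigned so far: [2, 3, 4, 5]

Answer: x2=T x3=T x4=F x5=F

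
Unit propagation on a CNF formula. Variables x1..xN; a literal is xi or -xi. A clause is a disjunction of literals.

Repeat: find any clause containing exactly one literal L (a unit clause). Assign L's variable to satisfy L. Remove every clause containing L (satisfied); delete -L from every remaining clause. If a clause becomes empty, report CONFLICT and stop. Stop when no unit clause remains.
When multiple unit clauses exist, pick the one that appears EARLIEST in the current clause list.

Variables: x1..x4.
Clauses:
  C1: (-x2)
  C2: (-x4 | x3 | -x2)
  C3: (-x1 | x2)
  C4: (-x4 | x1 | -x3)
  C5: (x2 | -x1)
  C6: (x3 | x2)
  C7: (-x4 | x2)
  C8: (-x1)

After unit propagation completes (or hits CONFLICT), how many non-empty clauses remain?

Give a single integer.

unit clause [-2] forces x2=F; simplify:
  drop 2 from [-1, 2] -> [-1]
  drop 2 from [2, -1] -> [-1]
  drop 2 from [3, 2] -> [3]
  drop 2 from [-4, 2] -> [-4]
  satisfied 2 clause(s); 6 remain; assigned so far: [2]
unit clause [-1] forces x1=F; simplify:
  drop 1 from [-4, 1, -3] -> [-4, -3]
  satisfied 3 clause(s); 3 remain; assigned so far: [1, 2]
unit clause [3] forces x3=T; simplify:
  drop -3 from [-4, -3] -> [-4]
  satisfied 1 clause(s); 2 remain; assigned so far: [1, 2, 3]
unit clause [-4] forces x4=F; simplify:
  satisfied 2 clause(s); 0 remain; assigned so far: [1, 2, 3, 4]

Answer: 0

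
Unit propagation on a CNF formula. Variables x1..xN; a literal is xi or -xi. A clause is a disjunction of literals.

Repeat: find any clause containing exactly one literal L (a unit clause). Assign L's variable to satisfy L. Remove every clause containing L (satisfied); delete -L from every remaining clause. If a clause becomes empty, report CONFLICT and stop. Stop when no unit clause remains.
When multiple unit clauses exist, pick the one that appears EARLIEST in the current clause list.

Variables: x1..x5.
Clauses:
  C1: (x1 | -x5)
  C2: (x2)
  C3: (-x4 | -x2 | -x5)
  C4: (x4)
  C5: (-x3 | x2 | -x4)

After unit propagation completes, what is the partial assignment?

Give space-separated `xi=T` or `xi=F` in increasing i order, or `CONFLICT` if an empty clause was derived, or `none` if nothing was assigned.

unit clause [2] forces x2=T; simplify:
  drop -2 from [-4, -2, -5] -> [-4, -5]
  satisfied 2 clause(s); 3 remain; assigned so far: [2]
unit clause [4] forces x4=T; simplify:
  drop -4 from [-4, -5] -> [-5]
  satisfied 1 clause(s); 2 remain; assigned so far: [2, 4]
unit clause [-5] forces x5=F; simplify:
  satisfied 2 clause(s); 0 remain; assigned so far: [2, 4, 5]

Answer: x2=T x4=T x5=F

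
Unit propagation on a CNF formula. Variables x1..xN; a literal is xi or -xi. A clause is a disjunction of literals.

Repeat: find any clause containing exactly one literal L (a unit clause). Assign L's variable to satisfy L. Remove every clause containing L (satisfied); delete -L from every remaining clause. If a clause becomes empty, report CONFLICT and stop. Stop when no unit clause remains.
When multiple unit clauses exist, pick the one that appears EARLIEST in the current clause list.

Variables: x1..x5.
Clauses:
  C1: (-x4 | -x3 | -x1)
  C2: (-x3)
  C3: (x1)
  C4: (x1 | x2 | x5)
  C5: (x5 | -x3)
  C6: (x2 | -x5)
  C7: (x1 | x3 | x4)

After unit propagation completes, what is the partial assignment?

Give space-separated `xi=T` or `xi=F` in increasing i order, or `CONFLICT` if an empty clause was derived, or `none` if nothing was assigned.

unit clause [-3] forces x3=F; simplify:
  drop 3 from [1, 3, 4] -> [1, 4]
  satisfied 3 clause(s); 4 remain; assigned so far: [3]
unit clause [1] forces x1=T; simplify:
  satisfied 3 clause(s); 1 remain; assigned so far: [1, 3]

Answer: x1=T x3=F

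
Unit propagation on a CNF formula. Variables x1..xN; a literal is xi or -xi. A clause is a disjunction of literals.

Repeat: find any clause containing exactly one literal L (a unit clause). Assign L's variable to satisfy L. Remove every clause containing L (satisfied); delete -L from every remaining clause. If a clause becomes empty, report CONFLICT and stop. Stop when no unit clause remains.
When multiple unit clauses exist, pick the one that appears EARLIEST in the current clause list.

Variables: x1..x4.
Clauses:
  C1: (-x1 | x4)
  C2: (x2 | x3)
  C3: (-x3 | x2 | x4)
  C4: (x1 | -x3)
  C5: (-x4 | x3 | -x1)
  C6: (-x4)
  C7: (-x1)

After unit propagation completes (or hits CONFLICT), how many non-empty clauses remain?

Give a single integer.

unit clause [-4] forces x4=F; simplify:
  drop 4 from [-1, 4] -> [-1]
  drop 4 from [-3, 2, 4] -> [-3, 2]
  satisfied 2 clause(s); 5 remain; assigned so far: [4]
unit clause [-1] forces x1=F; simplify:
  drop 1 from [1, -3] -> [-3]
  satisfied 2 clause(s); 3 remain; assigned so far: [1, 4]
unit clause [-3] forces x3=F; simplify:
  drop 3 from [2, 3] -> [2]
  satisfied 2 clause(s); 1 remain; assigned so far: [1, 3, 4]
unit clause [2] forces x2=T; simplify:
  satisfied 1 clause(s); 0 remain; assigned so far: [1, 2, 3, 4]

Answer: 0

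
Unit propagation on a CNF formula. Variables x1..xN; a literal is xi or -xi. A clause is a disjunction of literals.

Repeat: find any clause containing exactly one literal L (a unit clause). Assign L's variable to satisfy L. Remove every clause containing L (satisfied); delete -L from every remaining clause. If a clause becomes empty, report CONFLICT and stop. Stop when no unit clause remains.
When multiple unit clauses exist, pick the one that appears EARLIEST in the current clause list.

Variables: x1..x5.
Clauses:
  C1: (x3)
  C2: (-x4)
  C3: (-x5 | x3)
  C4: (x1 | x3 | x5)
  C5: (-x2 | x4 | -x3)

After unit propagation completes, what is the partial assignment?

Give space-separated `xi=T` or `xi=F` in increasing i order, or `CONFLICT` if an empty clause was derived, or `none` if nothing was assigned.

Answer: x2=F x3=T x4=F

Derivation:
unit clause [3] forces x3=T; simplify:
  drop -3 from [-2, 4, -3] -> [-2, 4]
  satisfied 3 clause(s); 2 remain; assigned so far: [3]
unit clause [-4] forces x4=F; simplify:
  drop 4 from [-2, 4] -> [-2]
  satisfied 1 clause(s); 1 remain; assigned so far: [3, 4]
unit clause [-2] forces x2=F; simplify:
  satisfied 1 clause(s); 0 remain; assigned so far: [2, 3, 4]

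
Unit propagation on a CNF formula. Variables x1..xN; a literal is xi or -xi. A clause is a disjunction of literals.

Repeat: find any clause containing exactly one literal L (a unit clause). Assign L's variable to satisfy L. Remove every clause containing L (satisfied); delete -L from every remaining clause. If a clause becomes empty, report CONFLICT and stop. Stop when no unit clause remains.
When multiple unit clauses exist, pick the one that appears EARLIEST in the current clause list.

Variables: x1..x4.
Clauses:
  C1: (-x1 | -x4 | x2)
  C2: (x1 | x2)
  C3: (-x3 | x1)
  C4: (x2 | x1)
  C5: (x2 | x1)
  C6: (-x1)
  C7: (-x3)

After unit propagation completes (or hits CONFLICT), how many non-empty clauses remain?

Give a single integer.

Answer: 0

Derivation:
unit clause [-1] forces x1=F; simplify:
  drop 1 from [1, 2] -> [2]
  drop 1 from [-3, 1] -> [-3]
  drop 1 from [2, 1] -> [2]
  drop 1 from [2, 1] -> [2]
  satisfied 2 clause(s); 5 remain; assigned so far: [1]
unit clause [2] forces x2=T; simplify:
  satisfied 3 clause(s); 2 remain; assigned so far: [1, 2]
unit clause [-3] forces x3=F; simplify:
  satisfied 2 clause(s); 0 remain; assigned so far: [1, 2, 3]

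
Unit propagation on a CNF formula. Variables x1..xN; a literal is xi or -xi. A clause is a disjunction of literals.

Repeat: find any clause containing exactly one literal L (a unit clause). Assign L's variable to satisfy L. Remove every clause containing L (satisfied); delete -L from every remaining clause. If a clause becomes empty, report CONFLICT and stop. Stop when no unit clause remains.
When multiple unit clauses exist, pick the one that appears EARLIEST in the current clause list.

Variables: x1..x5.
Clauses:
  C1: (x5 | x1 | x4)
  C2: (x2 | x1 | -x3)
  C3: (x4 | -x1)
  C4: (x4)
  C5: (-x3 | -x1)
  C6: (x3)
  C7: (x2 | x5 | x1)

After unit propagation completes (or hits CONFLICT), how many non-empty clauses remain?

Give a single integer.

Answer: 0

Derivation:
unit clause [4] forces x4=T; simplify:
  satisfied 3 clause(s); 4 remain; assigned so far: [4]
unit clause [3] forces x3=T; simplify:
  drop -3 from [2, 1, -3] -> [2, 1]
  drop -3 from [-3, -1] -> [-1]
  satisfied 1 clause(s); 3 remain; assigned so far: [3, 4]
unit clause [-1] forces x1=F; simplify:
  drop 1 from [2, 1] -> [2]
  drop 1 from [2, 5, 1] -> [2, 5]
  satisfied 1 clause(s); 2 remain; assigned so far: [1, 3, 4]
unit clause [2] forces x2=T; simplify:
  satisfied 2 clause(s); 0 remain; assigned so far: [1, 2, 3, 4]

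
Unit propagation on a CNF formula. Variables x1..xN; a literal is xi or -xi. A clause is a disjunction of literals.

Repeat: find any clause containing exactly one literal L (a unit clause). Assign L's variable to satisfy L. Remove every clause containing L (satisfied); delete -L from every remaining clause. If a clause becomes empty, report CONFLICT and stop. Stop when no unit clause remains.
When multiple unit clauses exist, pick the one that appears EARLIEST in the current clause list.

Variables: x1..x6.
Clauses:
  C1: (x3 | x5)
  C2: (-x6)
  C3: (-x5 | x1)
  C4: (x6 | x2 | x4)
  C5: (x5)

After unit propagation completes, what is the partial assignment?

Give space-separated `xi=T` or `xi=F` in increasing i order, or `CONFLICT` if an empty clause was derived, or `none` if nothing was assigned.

Answer: x1=T x5=T x6=F

Derivation:
unit clause [-6] forces x6=F; simplify:
  drop 6 from [6, 2, 4] -> [2, 4]
  satisfied 1 clause(s); 4 remain; assigned so far: [6]
unit clause [5] forces x5=T; simplify:
  drop -5 from [-5, 1] -> [1]
  satisfied 2 clause(s); 2 remain; assigned so far: [5, 6]
unit clause [1] forces x1=T; simplify:
  satisfied 1 clause(s); 1 remain; assigned so far: [1, 5, 6]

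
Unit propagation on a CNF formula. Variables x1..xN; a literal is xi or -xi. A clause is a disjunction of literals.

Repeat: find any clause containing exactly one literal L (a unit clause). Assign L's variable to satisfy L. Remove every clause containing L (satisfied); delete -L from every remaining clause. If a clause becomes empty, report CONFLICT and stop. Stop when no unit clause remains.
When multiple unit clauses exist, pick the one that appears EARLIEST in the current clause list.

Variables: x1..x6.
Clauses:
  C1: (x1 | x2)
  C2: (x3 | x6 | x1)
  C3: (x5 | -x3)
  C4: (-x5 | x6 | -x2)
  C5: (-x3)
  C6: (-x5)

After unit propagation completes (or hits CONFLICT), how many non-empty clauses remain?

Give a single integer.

unit clause [-3] forces x3=F; simplify:
  drop 3 from [3, 6, 1] -> [6, 1]
  satisfied 2 clause(s); 4 remain; assigned so far: [3]
unit clause [-5] forces x5=F; simplify:
  satisfied 2 clause(s); 2 remain; assigned so far: [3, 5]

Answer: 2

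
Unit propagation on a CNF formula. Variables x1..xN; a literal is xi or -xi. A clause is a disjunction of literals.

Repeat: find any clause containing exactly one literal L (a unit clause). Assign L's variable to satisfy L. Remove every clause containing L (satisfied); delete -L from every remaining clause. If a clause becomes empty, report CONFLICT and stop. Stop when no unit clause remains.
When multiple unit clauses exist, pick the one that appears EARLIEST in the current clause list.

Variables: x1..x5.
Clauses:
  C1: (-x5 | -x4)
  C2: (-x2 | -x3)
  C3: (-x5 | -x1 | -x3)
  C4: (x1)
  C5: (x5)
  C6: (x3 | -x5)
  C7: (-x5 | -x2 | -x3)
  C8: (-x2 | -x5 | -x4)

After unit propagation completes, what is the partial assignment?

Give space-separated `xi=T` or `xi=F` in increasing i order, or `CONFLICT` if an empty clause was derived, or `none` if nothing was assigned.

Answer: CONFLICT

Derivation:
unit clause [1] forces x1=T; simplify:
  drop -1 from [-5, -1, -3] -> [-5, -3]
  satisfied 1 clause(s); 7 remain; assigned so far: [1]
unit clause [5] forces x5=T; simplify:
  drop -5 from [-5, -4] -> [-4]
  drop -5 from [-5, -3] -> [-3]
  drop -5 from [3, -5] -> [3]
  drop -5 from [-5, -2, -3] -> [-2, -3]
  drop -5 from [-2, -5, -4] -> [-2, -4]
  satisfied 1 clause(s); 6 remain; assigned so far: [1, 5]
unit clause [-4] forces x4=F; simplify:
  satisfied 2 clause(s); 4 remain; assigned so far: [1, 4, 5]
unit clause [-3] forces x3=F; simplify:
  drop 3 from [3] -> [] (empty!)
  satisfied 3 clause(s); 1 remain; assigned so far: [1, 3, 4, 5]
CONFLICT (empty clause)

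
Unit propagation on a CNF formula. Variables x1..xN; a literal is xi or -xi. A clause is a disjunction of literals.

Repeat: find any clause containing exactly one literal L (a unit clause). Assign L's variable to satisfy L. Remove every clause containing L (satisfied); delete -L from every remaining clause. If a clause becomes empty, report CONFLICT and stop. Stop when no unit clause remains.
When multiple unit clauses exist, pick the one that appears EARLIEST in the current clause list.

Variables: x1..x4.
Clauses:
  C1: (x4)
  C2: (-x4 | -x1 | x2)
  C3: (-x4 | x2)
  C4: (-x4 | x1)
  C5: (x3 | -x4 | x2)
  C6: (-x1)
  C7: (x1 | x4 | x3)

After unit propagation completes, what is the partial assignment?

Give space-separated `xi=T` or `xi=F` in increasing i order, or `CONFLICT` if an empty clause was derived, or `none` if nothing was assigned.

unit clause [4] forces x4=T; simplify:
  drop -4 from [-4, -1, 2] -> [-1, 2]
  drop -4 from [-4, 2] -> [2]
  drop -4 from [-4, 1] -> [1]
  drop -4 from [3, -4, 2] -> [3, 2]
  satisfied 2 clause(s); 5 remain; assigned so far: [4]
unit clause [2] forces x2=T; simplify:
  satisfied 3 clause(s); 2 remain; assigned so far: [2, 4]
unit clause [1] forces x1=T; simplify:
  drop -1 from [-1] -> [] (empty!)
  satisfied 1 clause(s); 1 remain; assigned so far: [1, 2, 4]
CONFLICT (empty clause)

Answer: CONFLICT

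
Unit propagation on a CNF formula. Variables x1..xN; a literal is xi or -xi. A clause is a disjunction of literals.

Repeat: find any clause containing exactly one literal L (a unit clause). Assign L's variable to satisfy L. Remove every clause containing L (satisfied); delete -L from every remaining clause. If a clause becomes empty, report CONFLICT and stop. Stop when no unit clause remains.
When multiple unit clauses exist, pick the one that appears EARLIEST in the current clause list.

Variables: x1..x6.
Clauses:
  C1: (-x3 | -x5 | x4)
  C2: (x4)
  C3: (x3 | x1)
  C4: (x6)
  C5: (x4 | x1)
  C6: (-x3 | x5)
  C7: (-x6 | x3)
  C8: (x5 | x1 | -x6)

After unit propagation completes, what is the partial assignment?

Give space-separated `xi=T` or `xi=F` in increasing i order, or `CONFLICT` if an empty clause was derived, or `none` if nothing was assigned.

Answer: x3=T x4=T x5=T x6=T

Derivation:
unit clause [4] forces x4=T; simplify:
  satisfied 3 clause(s); 5 remain; assigned so far: [4]
unit clause [6] forces x6=T; simplify:
  drop -6 from [-6, 3] -> [3]
  drop -6 from [5, 1, -6] -> [5, 1]
  satisfied 1 clause(s); 4 remain; assigned so far: [4, 6]
unit clause [3] forces x3=T; simplify:
  drop -3 from [-3, 5] -> [5]
  satisfied 2 clause(s); 2 remain; assigned so far: [3, 4, 6]
unit clause [5] forces x5=T; simplify:
  satisfied 2 clause(s); 0 remain; assigned so far: [3, 4, 5, 6]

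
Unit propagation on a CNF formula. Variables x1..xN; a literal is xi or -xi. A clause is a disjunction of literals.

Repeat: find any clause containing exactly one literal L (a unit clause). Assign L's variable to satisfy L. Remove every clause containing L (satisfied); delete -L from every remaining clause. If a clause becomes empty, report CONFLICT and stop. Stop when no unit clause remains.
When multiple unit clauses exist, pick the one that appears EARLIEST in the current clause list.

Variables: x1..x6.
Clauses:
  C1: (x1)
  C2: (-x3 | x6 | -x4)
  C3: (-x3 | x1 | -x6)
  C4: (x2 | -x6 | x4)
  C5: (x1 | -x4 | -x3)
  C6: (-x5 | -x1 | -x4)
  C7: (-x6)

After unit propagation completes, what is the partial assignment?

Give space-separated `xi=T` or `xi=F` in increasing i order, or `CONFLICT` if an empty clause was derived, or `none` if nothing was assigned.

unit clause [1] forces x1=T; simplify:
  drop -1 from [-5, -1, -4] -> [-5, -4]
  satisfied 3 clause(s); 4 remain; assigned so far: [1]
unit clause [-6] forces x6=F; simplify:
  drop 6 from [-3, 6, -4] -> [-3, -4]
  satisfied 2 clause(s); 2 remain; assigned so far: [1, 6]

Answer: x1=T x6=F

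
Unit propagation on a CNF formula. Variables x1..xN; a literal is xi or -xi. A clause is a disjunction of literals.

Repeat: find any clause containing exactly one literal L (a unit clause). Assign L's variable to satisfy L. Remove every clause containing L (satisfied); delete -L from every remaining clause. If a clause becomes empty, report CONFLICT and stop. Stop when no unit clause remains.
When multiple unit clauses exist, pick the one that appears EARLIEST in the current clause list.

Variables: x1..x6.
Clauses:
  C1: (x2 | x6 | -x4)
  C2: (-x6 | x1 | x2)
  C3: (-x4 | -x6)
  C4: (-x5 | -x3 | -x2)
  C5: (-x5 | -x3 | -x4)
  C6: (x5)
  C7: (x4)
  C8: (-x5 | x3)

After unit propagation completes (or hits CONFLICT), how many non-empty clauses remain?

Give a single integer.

unit clause [5] forces x5=T; simplify:
  drop -5 from [-5, -3, -2] -> [-3, -2]
  drop -5 from [-5, -3, -4] -> [-3, -4]
  drop -5 from [-5, 3] -> [3]
  satisfied 1 clause(s); 7 remain; assigned so far: [5]
unit clause [4] forces x4=T; simplify:
  drop -4 from [2, 6, -4] -> [2, 6]
  drop -4 from [-4, -6] -> [-6]
  drop -4 from [-3, -4] -> [-3]
  satisfied 1 clause(s); 6 remain; assigned so far: [4, 5]
unit clause [-6] forces x6=F; simplify:
  drop 6 from [2, 6] -> [2]
  satisfied 2 clause(s); 4 remain; assigned so far: [4, 5, 6]
unit clause [2] forces x2=T; simplify:
  drop -2 from [-3, -2] -> [-3]
  satisfied 1 clause(s); 3 remain; assigned so far: [2, 4, 5, 6]
unit clause [-3] forces x3=F; simplify:
  drop 3 from [3] -> [] (empty!)
  satisfied 2 clause(s); 1 remain; assigned so far: [2, 3, 4, 5, 6]
CONFLICT (empty clause)

Answer: 0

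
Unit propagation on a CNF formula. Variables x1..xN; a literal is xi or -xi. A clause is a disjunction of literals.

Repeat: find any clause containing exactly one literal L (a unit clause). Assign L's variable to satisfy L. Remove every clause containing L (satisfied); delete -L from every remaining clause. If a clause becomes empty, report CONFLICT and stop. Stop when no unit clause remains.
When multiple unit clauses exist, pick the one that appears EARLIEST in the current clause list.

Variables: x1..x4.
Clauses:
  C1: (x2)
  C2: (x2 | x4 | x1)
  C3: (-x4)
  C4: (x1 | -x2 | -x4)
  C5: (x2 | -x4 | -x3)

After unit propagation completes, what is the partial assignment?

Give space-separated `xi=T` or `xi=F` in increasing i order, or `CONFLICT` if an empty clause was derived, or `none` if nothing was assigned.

Answer: x2=T x4=F

Derivation:
unit clause [2] forces x2=T; simplify:
  drop -2 from [1, -2, -4] -> [1, -4]
  satisfied 3 clause(s); 2 remain; assigned so far: [2]
unit clause [-4] forces x4=F; simplify:
  satisfied 2 clause(s); 0 remain; assigned so far: [2, 4]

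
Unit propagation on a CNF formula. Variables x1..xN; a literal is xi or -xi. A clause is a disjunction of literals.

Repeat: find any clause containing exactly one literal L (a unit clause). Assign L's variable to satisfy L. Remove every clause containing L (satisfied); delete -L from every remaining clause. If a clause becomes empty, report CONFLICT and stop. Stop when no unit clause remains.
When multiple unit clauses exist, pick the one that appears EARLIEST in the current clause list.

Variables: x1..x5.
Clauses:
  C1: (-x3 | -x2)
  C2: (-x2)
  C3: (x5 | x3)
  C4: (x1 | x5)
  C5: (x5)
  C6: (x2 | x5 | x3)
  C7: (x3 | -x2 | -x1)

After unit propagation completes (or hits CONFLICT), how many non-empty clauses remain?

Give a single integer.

unit clause [-2] forces x2=F; simplify:
  drop 2 from [2, 5, 3] -> [5, 3]
  satisfied 3 clause(s); 4 remain; assigned so far: [2]
unit clause [5] forces x5=T; simplify:
  satisfied 4 clause(s); 0 remain; assigned so far: [2, 5]

Answer: 0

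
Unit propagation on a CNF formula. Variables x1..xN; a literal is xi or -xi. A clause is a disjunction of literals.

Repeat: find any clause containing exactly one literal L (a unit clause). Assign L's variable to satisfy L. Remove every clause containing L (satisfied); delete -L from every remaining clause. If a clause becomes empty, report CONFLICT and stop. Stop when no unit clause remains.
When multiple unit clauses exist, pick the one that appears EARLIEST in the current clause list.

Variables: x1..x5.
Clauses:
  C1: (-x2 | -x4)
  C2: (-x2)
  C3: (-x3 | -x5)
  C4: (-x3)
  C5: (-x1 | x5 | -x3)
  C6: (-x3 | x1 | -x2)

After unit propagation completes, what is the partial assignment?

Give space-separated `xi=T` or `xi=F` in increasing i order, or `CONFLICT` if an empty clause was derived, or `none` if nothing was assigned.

Answer: x2=F x3=F

Derivation:
unit clause [-2] forces x2=F; simplify:
  satisfied 3 clause(s); 3 remain; assigned so far: [2]
unit clause [-3] forces x3=F; simplify:
  satisfied 3 clause(s); 0 remain; assigned so far: [2, 3]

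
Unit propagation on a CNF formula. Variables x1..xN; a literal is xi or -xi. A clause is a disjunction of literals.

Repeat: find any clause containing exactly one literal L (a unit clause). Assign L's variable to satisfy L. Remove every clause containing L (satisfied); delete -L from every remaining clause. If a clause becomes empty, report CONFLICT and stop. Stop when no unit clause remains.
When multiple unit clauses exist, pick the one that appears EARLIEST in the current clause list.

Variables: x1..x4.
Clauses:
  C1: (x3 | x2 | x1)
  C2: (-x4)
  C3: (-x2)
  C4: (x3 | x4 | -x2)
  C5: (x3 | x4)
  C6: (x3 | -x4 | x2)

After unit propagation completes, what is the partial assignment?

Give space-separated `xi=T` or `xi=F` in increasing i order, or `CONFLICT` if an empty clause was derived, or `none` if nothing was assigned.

unit clause [-4] forces x4=F; simplify:
  drop 4 from [3, 4, -2] -> [3, -2]
  drop 4 from [3, 4] -> [3]
  satisfied 2 clause(s); 4 remain; assigned so far: [4]
unit clause [-2] forces x2=F; simplify:
  drop 2 from [3, 2, 1] -> [3, 1]
  satisfied 2 clause(s); 2 remain; assigned so far: [2, 4]
unit clause [3] forces x3=T; simplify:
  satisfied 2 clause(s); 0 remain; assigned so far: [2, 3, 4]

Answer: x2=F x3=T x4=F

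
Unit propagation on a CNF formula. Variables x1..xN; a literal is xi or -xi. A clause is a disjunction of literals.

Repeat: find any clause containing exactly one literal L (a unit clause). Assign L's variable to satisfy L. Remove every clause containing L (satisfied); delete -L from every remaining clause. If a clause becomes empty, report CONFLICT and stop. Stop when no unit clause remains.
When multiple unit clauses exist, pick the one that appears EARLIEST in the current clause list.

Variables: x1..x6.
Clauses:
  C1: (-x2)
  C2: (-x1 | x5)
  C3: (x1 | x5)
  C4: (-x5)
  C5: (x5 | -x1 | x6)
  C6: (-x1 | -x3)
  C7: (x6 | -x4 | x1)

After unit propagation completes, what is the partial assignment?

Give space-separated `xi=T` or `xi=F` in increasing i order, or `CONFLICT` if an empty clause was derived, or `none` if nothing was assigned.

unit clause [-2] forces x2=F; simplify:
  satisfied 1 clause(s); 6 remain; assigned so far: [2]
unit clause [-5] forces x5=F; simplify:
  drop 5 from [-1, 5] -> [-1]
  drop 5 from [1, 5] -> [1]
  drop 5 from [5, -1, 6] -> [-1, 6]
  satisfied 1 clause(s); 5 remain; assigned so far: [2, 5]
unit clause [-1] forces x1=F; simplify:
  drop 1 from [1] -> [] (empty!)
  drop 1 from [6, -4, 1] -> [6, -4]
  satisfied 3 clause(s); 2 remain; assigned so far: [1, 2, 5]
CONFLICT (empty clause)

Answer: CONFLICT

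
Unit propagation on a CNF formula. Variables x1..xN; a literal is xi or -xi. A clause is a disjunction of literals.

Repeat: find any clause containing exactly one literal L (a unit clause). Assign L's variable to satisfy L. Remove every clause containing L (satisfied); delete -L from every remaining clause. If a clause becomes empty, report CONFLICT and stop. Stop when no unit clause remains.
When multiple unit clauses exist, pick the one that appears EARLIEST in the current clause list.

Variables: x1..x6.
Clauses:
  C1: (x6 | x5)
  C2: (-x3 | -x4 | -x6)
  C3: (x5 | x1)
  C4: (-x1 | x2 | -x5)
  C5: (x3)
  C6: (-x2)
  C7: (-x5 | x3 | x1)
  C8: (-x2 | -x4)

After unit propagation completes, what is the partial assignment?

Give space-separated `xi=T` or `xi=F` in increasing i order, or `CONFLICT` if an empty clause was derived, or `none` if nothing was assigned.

Answer: x2=F x3=T

Derivation:
unit clause [3] forces x3=T; simplify:
  drop -3 from [-3, -4, -6] -> [-4, -6]
  satisfied 2 clause(s); 6 remain; assigned so far: [3]
unit clause [-2] forces x2=F; simplify:
  drop 2 from [-1, 2, -5] -> [-1, -5]
  satisfied 2 clause(s); 4 remain; assigned so far: [2, 3]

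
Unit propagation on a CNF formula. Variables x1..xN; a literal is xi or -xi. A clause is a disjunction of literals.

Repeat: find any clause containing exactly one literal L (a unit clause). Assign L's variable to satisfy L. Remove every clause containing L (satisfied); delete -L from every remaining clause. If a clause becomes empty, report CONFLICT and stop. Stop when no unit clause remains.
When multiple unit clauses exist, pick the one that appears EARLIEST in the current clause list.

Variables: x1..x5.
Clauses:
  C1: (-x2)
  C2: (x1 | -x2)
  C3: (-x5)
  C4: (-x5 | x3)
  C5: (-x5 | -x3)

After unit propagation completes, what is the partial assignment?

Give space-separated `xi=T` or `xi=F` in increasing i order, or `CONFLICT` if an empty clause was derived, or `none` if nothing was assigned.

Answer: x2=F x5=F

Derivation:
unit clause [-2] forces x2=F; simplify:
  satisfied 2 clause(s); 3 remain; assigned so far: [2]
unit clause [-5] forces x5=F; simplify:
  satisfied 3 clause(s); 0 remain; assigned so far: [2, 5]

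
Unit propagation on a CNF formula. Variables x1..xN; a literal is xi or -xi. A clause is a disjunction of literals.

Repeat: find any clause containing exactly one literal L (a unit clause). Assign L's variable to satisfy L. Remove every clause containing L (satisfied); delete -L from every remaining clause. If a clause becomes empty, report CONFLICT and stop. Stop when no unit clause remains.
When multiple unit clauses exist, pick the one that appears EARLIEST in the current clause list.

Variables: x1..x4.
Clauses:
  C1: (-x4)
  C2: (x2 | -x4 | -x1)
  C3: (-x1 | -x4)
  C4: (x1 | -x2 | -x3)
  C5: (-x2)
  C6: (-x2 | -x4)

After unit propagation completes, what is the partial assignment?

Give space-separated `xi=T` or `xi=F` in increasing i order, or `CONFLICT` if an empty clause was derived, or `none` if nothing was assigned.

Answer: x2=F x4=F

Derivation:
unit clause [-4] forces x4=F; simplify:
  satisfied 4 clause(s); 2 remain; assigned so far: [4]
unit clause [-2] forces x2=F; simplify:
  satisfied 2 clause(s); 0 remain; assigned so far: [2, 4]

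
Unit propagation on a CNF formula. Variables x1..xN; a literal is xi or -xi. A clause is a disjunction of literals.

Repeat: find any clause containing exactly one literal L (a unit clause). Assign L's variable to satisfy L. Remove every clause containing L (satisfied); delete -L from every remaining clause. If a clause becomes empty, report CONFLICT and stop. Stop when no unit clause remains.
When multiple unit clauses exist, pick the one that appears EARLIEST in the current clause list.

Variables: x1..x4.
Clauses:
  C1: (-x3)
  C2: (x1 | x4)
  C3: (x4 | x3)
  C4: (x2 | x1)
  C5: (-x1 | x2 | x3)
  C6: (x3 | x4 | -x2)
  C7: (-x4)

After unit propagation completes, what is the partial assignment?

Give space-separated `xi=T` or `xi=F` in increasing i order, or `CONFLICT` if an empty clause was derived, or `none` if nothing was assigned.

unit clause [-3] forces x3=F; simplify:
  drop 3 from [4, 3] -> [4]
  drop 3 from [-1, 2, 3] -> [-1, 2]
  drop 3 from [3, 4, -2] -> [4, -2]
  satisfied 1 clause(s); 6 remain; assigned so far: [3]
unit clause [4] forces x4=T; simplify:
  drop -4 from [-4] -> [] (empty!)
  satisfied 3 clause(s); 3 remain; assigned so far: [3, 4]
CONFLICT (empty clause)

Answer: CONFLICT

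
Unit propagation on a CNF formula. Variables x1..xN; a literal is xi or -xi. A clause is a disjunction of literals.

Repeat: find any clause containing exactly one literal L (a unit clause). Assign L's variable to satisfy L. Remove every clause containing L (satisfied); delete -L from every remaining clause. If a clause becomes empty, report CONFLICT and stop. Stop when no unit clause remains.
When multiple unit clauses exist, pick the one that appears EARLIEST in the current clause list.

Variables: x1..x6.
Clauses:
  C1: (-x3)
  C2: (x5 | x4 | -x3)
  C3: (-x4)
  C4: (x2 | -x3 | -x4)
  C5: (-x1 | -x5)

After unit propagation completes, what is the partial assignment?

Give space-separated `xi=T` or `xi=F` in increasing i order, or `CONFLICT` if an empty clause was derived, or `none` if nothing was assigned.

unit clause [-3] forces x3=F; simplify:
  satisfied 3 clause(s); 2 remain; assigned so far: [3]
unit clause [-4] forces x4=F; simplify:
  satisfied 1 clause(s); 1 remain; assigned so far: [3, 4]

Answer: x3=F x4=F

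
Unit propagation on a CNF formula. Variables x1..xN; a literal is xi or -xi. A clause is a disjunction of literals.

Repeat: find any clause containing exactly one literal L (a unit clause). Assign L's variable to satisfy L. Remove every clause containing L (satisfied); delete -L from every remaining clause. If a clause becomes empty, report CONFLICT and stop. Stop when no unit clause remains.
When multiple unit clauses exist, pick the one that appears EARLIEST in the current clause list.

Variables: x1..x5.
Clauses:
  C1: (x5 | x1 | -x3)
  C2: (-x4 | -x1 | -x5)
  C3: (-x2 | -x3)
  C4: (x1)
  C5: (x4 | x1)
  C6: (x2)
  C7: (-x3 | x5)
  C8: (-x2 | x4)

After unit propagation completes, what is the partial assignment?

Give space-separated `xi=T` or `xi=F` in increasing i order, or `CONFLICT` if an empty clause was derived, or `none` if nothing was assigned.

Answer: x1=T x2=T x3=F x4=T x5=F

Derivation:
unit clause [1] forces x1=T; simplify:
  drop -1 from [-4, -1, -5] -> [-4, -5]
  satisfied 3 clause(s); 5 remain; assigned so far: [1]
unit clause [2] forces x2=T; simplify:
  drop -2 from [-2, -3] -> [-3]
  drop -2 from [-2, 4] -> [4]
  satisfied 1 clause(s); 4 remain; assigned so far: [1, 2]
unit clause [-3] forces x3=F; simplify:
  satisfied 2 clause(s); 2 remain; assigned so far: [1, 2, 3]
unit clause [4] forces x4=T; simplify:
  drop -4 from [-4, -5] -> [-5]
  satisfied 1 clause(s); 1 remain; assigned so far: [1, 2, 3, 4]
unit clause [-5] forces x5=F; simplify:
  satisfied 1 clause(s); 0 remain; assigned so far: [1, 2, 3, 4, 5]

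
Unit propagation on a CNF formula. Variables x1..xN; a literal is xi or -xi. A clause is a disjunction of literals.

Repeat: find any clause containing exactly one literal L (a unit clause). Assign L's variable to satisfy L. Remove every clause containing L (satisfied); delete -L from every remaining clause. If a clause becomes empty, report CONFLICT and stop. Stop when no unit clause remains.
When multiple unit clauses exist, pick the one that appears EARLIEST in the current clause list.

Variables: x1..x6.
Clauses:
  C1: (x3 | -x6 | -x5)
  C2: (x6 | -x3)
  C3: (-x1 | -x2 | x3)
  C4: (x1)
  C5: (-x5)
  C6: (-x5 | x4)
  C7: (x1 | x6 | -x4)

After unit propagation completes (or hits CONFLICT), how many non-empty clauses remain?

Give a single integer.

Answer: 2

Derivation:
unit clause [1] forces x1=T; simplify:
  drop -1 from [-1, -2, 3] -> [-2, 3]
  satisfied 2 clause(s); 5 remain; assigned so far: [1]
unit clause [-5] forces x5=F; simplify:
  satisfied 3 clause(s); 2 remain; assigned so far: [1, 5]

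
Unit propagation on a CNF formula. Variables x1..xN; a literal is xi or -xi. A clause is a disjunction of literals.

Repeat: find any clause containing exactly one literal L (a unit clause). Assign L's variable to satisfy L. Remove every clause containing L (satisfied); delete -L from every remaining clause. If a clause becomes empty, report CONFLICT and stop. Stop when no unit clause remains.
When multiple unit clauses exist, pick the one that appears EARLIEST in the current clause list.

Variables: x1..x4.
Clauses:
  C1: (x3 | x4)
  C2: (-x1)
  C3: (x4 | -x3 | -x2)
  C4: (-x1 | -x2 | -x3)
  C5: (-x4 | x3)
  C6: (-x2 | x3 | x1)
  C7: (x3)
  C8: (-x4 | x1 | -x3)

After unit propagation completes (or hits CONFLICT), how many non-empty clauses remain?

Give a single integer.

Answer: 0

Derivation:
unit clause [-1] forces x1=F; simplify:
  drop 1 from [-2, 3, 1] -> [-2, 3]
  drop 1 from [-4, 1, -3] -> [-4, -3]
  satisfied 2 clause(s); 6 remain; assigned so far: [1]
unit clause [3] forces x3=T; simplify:
  drop -3 from [4, -3, -2] -> [4, -2]
  drop -3 from [-4, -3] -> [-4]
  satisfied 4 clause(s); 2 remain; assigned so far: [1, 3]
unit clause [-4] forces x4=F; simplify:
  drop 4 from [4, -2] -> [-2]
  satisfied 1 clause(s); 1 remain; assigned so far: [1, 3, 4]
unit clause [-2] forces x2=F; simplify:
  satisfied 1 clause(s); 0 remain; assigned so far: [1, 2, 3, 4]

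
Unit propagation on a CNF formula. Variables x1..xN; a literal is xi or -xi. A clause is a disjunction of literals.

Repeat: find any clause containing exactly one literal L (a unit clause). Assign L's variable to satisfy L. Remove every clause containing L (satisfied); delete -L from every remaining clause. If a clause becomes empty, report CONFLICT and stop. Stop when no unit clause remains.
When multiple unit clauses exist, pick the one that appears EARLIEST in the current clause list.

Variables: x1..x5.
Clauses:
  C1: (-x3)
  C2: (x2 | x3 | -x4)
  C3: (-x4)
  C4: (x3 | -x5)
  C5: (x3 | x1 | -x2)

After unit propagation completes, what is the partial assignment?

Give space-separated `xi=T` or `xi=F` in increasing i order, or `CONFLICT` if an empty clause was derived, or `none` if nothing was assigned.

Answer: x3=F x4=F x5=F

Derivation:
unit clause [-3] forces x3=F; simplify:
  drop 3 from [2, 3, -4] -> [2, -4]
  drop 3 from [3, -5] -> [-5]
  drop 3 from [3, 1, -2] -> [1, -2]
  satisfied 1 clause(s); 4 remain; assigned so far: [3]
unit clause [-4] forces x4=F; simplify:
  satisfied 2 clause(s); 2 remain; assigned so far: [3, 4]
unit clause [-5] forces x5=F; simplify:
  satisfied 1 clause(s); 1 remain; assigned so far: [3, 4, 5]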